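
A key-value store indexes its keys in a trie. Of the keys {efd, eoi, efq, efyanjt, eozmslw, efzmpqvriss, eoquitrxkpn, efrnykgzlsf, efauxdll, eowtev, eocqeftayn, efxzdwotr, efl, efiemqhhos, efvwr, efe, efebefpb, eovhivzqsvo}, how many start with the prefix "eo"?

6

Walk to "eo"; the words in its subtree are exactly those with that prefix.
Words under "eo": eocqeftayn, eoi, eoquitrxkpn, eovhivzqsvo, eowtev, eozmslw
Count: 6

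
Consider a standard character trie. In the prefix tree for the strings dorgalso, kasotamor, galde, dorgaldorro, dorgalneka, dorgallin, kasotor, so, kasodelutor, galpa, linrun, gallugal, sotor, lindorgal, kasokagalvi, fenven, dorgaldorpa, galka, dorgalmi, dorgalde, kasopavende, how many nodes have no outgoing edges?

20

Leaves are exactly the stored words that no other stored word extends.
Those words: "dorgalde", "dorgaldorpa", "dorgaldorro", "dorgallin", "dorgalmi", "dorgalneka", "dorgalso", "fenven", "galde", "galka", "gallugal", "galpa", "kasodelutor", "kasokagalvi", "kasopavende", "kasotamor", "kasotor", "lindorgal", "linrun", "sotor"
Leaf count: 20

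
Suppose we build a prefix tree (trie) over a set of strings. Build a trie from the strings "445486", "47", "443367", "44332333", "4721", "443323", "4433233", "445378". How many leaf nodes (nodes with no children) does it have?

5

Leaves are exactly the stored words that no other stored word extends.
Those words: "44332333", "443367", "445378", "445486", "4721"
Leaf count: 5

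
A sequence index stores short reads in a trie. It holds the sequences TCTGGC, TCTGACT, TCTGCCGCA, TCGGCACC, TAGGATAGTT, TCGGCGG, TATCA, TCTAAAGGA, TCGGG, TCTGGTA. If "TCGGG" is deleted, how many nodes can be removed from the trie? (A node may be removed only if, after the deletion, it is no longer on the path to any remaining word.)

Walk "TCGGG" from the leaf back toward the root, removing each node that no remaining word uses.
The suffix "G" (1 node) is used only by "TCGGG"; the node for "TCGG" still has the child "C", so pruning stops there.
Nodes removed: 1

1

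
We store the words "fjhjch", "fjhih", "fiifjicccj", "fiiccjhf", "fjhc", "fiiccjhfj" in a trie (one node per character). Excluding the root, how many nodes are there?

Count nodes per top-level branch (shared prefixes stored once):
  'f'-branch (fiiccjhf, fiiccjhfj, fiifjicccj, fjhc, fjhih, fjhjch): 24 nodes
Sum: 24

24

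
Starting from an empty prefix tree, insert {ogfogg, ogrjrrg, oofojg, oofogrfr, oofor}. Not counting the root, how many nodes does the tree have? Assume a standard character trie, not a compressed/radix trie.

Trie structure (* marks end of a word):
(root)
└─ o
   ├─ g
   │  ├─ f
   │  │  └─ o
   │  │     └─ g
   │  │        └─ g *
   │  └─ r
   │     └─ j
   │        └─ r
   │           └─ r
   │              └─ g *
   └─ o
      └─ f
         └─ o
            ├─ g
            │  └─ r
            │     └─ f
            │        └─ r *
            ├─ j
            │  └─ g *
            └─ r *
Counting every labelled node above: 21.

21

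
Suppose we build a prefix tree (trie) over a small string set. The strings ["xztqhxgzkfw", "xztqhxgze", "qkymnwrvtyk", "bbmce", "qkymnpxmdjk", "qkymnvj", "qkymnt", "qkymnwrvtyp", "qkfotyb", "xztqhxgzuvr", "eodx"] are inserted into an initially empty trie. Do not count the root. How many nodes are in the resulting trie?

Trace insertions, counting only characters that open a new branch:
  "xztqhxgzkfw" → 11 new (x, z, t, q, h, x, g, z, k, f, w)
  "xztqhxgze" → prefix "xztqhxgz" already present; 1 new (e)
  "qkymnwrvtyk" → 11 new (q, k, y, m, n, w, r, v, t, y, k)
  "bbmce" → 5 new (b, b, m, c, e)
  "qkymnpxmdjk" → prefix "qkymn" already present; 6 new (p, x, m, d, j, k)
  "qkymnvj" → prefix "qkymn" already present; 2 new (v, j)
  "qkymnt" → prefix "qkymn" already present; 1 new (t)
  "qkymnwrvtyp" → prefix "qkymnwrvty" already present; 1 new (p)
  "qkfotyb" → prefix "qk" already present; 5 new (f, o, t, y, b)
  "xztqhxgzuvr" → prefix "xztqhxgz" already present; 3 new (u, v, r)
  "eodx" → 4 new (e, o, d, x)
Total nodes = 11 + 1 + 11 + 5 + 6 + 2 + 1 + 1 + 5 + 3 + 4 = 50

50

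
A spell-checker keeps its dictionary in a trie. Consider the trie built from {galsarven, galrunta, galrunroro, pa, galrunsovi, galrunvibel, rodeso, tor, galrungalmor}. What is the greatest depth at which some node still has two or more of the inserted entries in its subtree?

Look for the deepest trie node that still has at least two words in its subtree.
e.g. "galrungalmor" and "galrunroro" share the prefix "galrun" of length 6; no pair shares a longer one.
Longest shared-prefix length: 6

6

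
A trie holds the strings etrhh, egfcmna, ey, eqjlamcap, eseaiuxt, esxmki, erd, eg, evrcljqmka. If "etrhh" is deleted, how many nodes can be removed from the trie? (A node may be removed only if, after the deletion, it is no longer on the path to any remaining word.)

A node on "etrhh"'s path can go only if nothing else ends at it or branches off below it.
The suffix "trhh" (4 nodes) is used only by "etrhh"; the node for "e" still has the child "g", so pruning stops there.
Nodes removed: 4

4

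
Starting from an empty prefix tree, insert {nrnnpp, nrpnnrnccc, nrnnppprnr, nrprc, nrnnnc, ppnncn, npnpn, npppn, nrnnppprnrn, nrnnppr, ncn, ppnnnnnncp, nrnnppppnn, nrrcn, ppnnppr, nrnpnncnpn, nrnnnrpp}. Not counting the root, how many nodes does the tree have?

64

Trace insertions, counting only characters that open a new branch:
  "nrnnpp" → 6 new (n, r, n, n, p, p)
  "nrpnnrnccc" → prefix "nr" already present; 8 new (p, n, n, r, n, c, c, c)
  "nrnnppprnr" → prefix "nrnnpp" already present; 4 new (p, r, n, r)
  "nrprc" → prefix "nrp" already present; 2 new (r, c)
  "nrnnnc" → prefix "nrnn" already present; 2 new (n, c)
  "ppnncn" → 6 new (p, p, n, n, c, n)
  "npnpn" → prefix "n" already present; 4 new (p, n, p, n)
  "npppn" → prefix "np" already present; 3 new (p, p, n)
  "nrnnppprnrn" → prefix "nrnnppprnr" already present; 1 new (n)
  "nrnnppr" → prefix "nrnnpp" already present; 1 new (r)
  "ncn" → prefix "n" already present; 2 new (c, n)
  "ppnnnnnncp" → prefix "ppnn" already present; 6 new (n, n, n, n, c, p)
  "nrnnppppnn" → prefix "nrnnppp" already present; 3 new (p, n, n)
  "nrrcn" → prefix "nr" already present; 3 new (r, c, n)
  "ppnnppr" → prefix "ppnn" already present; 3 new (p, p, r)
  "nrnpnncnpn" → prefix "nrn" already present; 7 new (p, n, n, c, n, p, n)
  "nrnnnrpp" → prefix "nrnnn" already present; 3 new (r, p, p)
Total nodes = 6 + 8 + 4 + 2 + 2 + 6 + 4 + 3 + 1 + 1 + 2 + 6 + 3 + 3 + 3 + 7 + 3 = 64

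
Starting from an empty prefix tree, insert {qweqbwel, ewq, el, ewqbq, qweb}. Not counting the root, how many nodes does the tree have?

15

Insert word by word; a character creates a node only if that edge doesn't already exist:
  "qweqbwel" → 8 new (q, w, e, q, b, w, e, l)
  "ewq" → 3 new (e, w, q)
  "el" → prefix "e" already present; 1 new (l)
  "ewqbq" → prefix "ewq" already present; 2 new (b, q)
  "qweb" → prefix "qwe" already present; 1 new (b)
Total nodes = 8 + 3 + 1 + 2 + 1 = 15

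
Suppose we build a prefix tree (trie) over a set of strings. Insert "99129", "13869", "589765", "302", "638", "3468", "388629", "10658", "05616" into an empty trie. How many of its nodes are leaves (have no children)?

Leaves are exactly the stored words that no other stored word extends.
Those words: "05616", "10658", "13869", "302", "3468", "388629", "589765", "638", "99129"
Leaf count: 9

9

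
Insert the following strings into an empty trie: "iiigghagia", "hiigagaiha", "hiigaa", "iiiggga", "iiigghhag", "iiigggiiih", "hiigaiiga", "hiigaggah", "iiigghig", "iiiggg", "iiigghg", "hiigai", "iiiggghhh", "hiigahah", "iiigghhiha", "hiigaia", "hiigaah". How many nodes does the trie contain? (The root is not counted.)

Trace insertions, counting only characters that open a new branch:
  "iiigghagia" → 10 new (i, i, i, g, g, h, a, g, i, a)
  "hiigagaiha" → 10 new (h, i, i, g, a, g, a, i, h, a)
  "hiigaa" → prefix "hiiga" already present; 1 new (a)
  "iiiggga" → prefix "iiigg" already present; 2 new (g, a)
  "iiigghhag" → prefix "iiiggh" already present; 3 new (h, a, g)
  "iiigggiiih" → prefix "iiiggg" already present; 4 new (i, i, i, h)
  "hiigaiiga" → prefix "hiiga" already present; 4 new (i, i, g, a)
  "hiigaggah" → prefix "hiigag" already present; 3 new (g, a, h)
  "iiigghig" → prefix "iiiggh" already present; 2 new (i, g)
  "iiiggg" → prefix "iiiggg" already present; 0 new (none)
  "iiigghg" → prefix "iiiggh" already present; 1 new (g)
  "hiigai" → prefix "hiigai" already present; 0 new (none)
  "iiiggghhh" → prefix "iiiggg" already present; 3 new (h, h, h)
  "hiigahah" → prefix "hiiga" already present; 3 new (h, a, h)
  "iiigghhiha" → prefix "iiigghh" already present; 3 new (i, h, a)
  "hiigaia" → prefix "hiigai" already present; 1 new (a)
  "hiigaah" → prefix "hiigaa" already present; 1 new (h)
Total nodes = 10 + 10 + 1 + 2 + 3 + 4 + 4 + 3 + 2 + 0 + 1 + 0 + 3 + 3 + 3 + 1 + 1 = 51

51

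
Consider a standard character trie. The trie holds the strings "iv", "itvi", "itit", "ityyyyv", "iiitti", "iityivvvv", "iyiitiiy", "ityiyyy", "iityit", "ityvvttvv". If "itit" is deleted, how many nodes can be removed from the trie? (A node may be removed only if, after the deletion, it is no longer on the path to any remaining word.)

Walk "itit" from the leaf back toward the root, removing each node that no remaining word uses.
The suffix "it" (2 nodes) is used only by "itit"; the node for "it" still has the child "v", so pruning stops there.
Nodes removed: 2

2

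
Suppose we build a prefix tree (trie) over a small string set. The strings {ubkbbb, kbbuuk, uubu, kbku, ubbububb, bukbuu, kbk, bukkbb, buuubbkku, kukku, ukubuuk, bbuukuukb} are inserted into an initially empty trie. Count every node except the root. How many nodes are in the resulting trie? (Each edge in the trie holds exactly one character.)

57

Count nodes per top-level branch (shared prefixes stored once):
  'b'-branch (bbuukuukb, bukbuu, bukkbb, buuubbkku): 24 nodes
  'k'-branch (kbbuuk, kbk, kbku, kukku): 12 nodes
  'u'-branch (ubbububb, ubkbbb, ukubuuk, uubu): 21 nodes
Sum: 57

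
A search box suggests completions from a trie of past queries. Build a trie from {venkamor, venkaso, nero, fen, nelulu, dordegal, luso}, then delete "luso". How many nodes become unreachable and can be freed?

4

After clearing the end-marker at "luso", prune upward until reaching a node still needed by another word.
No other word shares any prefix with "luso", so all 4 of its nodes go.
Nodes removed: 4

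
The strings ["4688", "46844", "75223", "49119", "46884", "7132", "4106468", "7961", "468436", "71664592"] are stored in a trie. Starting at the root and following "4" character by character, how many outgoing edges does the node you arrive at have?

3

The children of the "4" node are the distinct next characters among strings starting with "4".
Distinct next characters after "4": 1, 6, 9.
That node has 3 child edges.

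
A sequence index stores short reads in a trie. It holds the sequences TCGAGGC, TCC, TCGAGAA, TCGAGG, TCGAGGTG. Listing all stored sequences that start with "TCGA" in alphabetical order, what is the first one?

TCGAGAA

Filter for "TCGA…" and sort: "TCGAGAA", "TCGAGG", "TCGAGGC", "TCGAGGTG"
Position 1: TCGAGAA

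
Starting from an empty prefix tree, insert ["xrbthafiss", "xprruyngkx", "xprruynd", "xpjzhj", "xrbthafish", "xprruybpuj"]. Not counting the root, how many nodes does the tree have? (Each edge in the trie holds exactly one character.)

Insert word by word; a character creates a node only if that edge doesn't already exist:
  "xrbthafiss" → 10 new (x, r, b, t, h, a, f, i, s, s)
  "xprruyngkx" → prefix "x" already present; 9 new (p, r, r, u, y, n, g, k, x)
  "xprruynd" → prefix "xprruyn" already present; 1 new (d)
  "xpjzhj" → prefix "xp" already present; 4 new (j, z, h, j)
  "xrbthafish" → prefix "xrbthafis" already present; 1 new (h)
  "xprruybpuj" → prefix "xprruy" already present; 4 new (b, p, u, j)
Total nodes = 10 + 9 + 1 + 4 + 1 + 4 = 29

29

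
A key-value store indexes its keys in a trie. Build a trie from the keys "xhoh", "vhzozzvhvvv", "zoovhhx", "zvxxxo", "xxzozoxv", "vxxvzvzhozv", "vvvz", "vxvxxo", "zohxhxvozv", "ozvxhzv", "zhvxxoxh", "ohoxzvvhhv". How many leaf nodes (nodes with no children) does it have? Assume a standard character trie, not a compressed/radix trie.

Leaves are exactly the stored words that no other stored word extends.
Those words: "ohoxzvvhhv", "ozvxhzv", "vhzozzvhvvv", "vvvz", "vxvxxo", "vxxvzvzhozv", "xhoh", "xxzozoxv", "zhvxxoxh", "zohxhxvozv", "zoovhhx", "zvxxxo"
Leaf count: 12

12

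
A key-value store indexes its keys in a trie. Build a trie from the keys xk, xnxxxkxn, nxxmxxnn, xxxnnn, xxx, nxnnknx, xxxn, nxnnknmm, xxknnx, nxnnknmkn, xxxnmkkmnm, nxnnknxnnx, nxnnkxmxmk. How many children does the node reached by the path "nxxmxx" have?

1

Follow the path "nxxmxx" to its node, then look at its outgoing edges.
Distinct next characters after "nxxmxx": n.
That node has 1 child edge.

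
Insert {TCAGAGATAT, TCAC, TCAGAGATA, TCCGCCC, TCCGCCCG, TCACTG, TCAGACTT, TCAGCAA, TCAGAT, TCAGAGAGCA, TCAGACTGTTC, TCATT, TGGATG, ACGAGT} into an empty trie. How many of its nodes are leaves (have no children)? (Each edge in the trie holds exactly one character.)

11

Leaves are exactly the stored words that no other stored word extends.
Those words: "ACGAGT", "TCACTG", "TCAGACTGTTC", "TCAGACTT", "TCAGAGAGCA", "TCAGAGATAT", "TCAGAT", "TCAGCAA", "TCATT", "TCCGCCCG", "TGGATG"
Leaf count: 11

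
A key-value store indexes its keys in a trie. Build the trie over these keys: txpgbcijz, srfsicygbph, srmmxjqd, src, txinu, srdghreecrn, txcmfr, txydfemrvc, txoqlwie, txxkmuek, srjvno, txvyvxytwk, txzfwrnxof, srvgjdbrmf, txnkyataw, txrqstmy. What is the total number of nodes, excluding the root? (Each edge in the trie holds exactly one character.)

Count nodes per top-level branch (shared prefixes stored once):
  's'-branch (src, srdghreecrn, srfsicygbph, srjvno, srmmxjqd, srvgjdbrmf): 39 nodes
  't'-branch (txcmfr, txinu, txnkyataw, txoqlwie, txpgbcijz, txrqstmy, txvyvxytwk, txxkmuek, txydfemrvc, txzfwrnxof): 65 nodes
Sum: 104

104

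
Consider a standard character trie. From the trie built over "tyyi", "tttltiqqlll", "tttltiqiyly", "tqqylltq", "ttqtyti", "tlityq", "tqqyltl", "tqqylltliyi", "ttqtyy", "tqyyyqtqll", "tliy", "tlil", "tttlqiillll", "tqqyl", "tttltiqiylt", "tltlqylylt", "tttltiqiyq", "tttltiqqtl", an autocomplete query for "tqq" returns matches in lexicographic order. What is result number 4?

tqqyltl

Filter for "tqq…" and sort: "tqqyl", "tqqylltliyi", "tqqylltq", "tqqyltl"
The 4th is tqqyltl.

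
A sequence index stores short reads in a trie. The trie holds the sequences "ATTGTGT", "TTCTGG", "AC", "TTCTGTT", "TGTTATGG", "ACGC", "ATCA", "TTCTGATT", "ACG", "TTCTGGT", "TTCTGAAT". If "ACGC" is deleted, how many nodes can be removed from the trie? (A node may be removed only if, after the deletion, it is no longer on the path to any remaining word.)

Walk "ACGC" from the leaf back toward the root, removing each node that no remaining word uses.
The suffix "C" (1 node) is used only by "ACGC"; "ACG" is itself a stored word, so pruning stops there.
Nodes removed: 1

1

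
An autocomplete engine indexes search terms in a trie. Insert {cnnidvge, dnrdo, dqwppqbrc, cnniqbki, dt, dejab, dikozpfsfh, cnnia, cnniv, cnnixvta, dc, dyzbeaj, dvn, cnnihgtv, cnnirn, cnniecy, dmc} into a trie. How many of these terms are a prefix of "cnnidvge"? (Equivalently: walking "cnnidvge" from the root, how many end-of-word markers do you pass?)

Traverse "cnnidvge" character by character; count nodes along the way that are marked as word ends.
Prefixes of the query that are stored words: "cnnidvge"
Count: 1

1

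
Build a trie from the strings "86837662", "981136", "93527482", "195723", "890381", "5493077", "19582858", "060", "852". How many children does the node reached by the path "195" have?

2

The children of the "195" node are the distinct next characters among strings starting with "195".
Characters that immediately follow "195" among the stored strings: {7, 8}.
That node has 2 child edges.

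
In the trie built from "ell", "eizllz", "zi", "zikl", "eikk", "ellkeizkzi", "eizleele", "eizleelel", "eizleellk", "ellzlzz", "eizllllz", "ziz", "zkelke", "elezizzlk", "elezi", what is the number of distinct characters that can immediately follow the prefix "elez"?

Follow the path "elez" to its node, then look at its outgoing edges.
Distinct next characters after "elez": i.
That node has 1 child edge.

1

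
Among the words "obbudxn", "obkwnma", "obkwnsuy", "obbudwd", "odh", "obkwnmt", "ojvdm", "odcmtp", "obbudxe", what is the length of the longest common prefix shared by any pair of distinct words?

Equivalently: take the maximum, over all pairs, of their longest common prefix length.
e.g. "obbudxe" and "obbudxn" share the prefix "obbudx" of length 6; no pair shares a longer one.
Longest shared-prefix length: 6

6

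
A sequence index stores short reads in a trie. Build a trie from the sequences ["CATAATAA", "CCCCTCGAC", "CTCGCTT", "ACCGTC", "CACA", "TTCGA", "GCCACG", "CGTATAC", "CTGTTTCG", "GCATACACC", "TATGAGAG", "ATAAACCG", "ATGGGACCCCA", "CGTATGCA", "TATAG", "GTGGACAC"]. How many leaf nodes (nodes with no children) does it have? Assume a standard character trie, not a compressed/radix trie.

A leaf is a node with no children — equivalently, the end of a word that is not a proper prefix of any other stored word.
Those words: "ACCGTC", "ATAAACCG", "ATGGGACCCCA", "CACA", "CATAATAA", "CCCCTCGAC", "CGTATAC", "CGTATGCA", "CTCGCTT", "CTGTTTCG", "GCATACACC", "GCCACG", "GTGGACAC", "TATAG", "TATGAGAG", "TTCGA"
Leaf count: 16

16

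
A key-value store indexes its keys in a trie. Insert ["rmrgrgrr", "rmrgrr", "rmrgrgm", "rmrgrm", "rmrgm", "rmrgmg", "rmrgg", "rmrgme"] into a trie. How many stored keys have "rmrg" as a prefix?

8

Traverse to the node for "rmrg", then collect every word in that subtree.
Words under "rmrg": rmrgg, rmrgm, rmrgme, rmrgmg, rmrgrgm, rmrgrgrr, rmrgrm, rmrgrr
Count: 8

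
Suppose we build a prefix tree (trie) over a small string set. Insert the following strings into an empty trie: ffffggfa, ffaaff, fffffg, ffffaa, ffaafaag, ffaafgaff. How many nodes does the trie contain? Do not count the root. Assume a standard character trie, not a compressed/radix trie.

23

Trace insertions, counting only characters that open a new branch:
  "ffffggfa" → 8 new (f, f, f, f, g, g, f, a)
  "ffaaff" → prefix "ff" already present; 4 new (a, a, f, f)
  "fffffg" → prefix "ffff" already present; 2 new (f, g)
  "ffffaa" → prefix "ffff" already present; 2 new (a, a)
  "ffaafaag" → prefix "ffaaf" already present; 3 new (a, a, g)
  "ffaafgaff" → prefix "ffaaf" already present; 4 new (g, a, f, f)
Total nodes = 8 + 4 + 2 + 2 + 3 + 4 = 23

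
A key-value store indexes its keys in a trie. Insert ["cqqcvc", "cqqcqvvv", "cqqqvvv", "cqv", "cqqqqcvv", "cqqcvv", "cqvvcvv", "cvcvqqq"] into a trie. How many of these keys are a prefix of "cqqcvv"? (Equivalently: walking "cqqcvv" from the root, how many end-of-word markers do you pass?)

1

Traverse "cqqcvv" character by character; count nodes along the way that are marked as word ends.
Prefixes of the query that are stored words: "cqqcvv"
Count: 1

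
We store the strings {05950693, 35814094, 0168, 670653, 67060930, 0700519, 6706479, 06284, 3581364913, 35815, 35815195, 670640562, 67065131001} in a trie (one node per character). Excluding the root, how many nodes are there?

For each word, the new-node count is its length minus the longest prefix already in the trie:
  "05950693" → 8 new (0, 5, 9, 5, 0, 6, 9, 3)
  "35814094" → 8 new (3, 5, 8, 1, 4, 0, 9, 4)
  "0168" → prefix "0" already present; 3 new (1, 6, 8)
  "670653" → 6 new (6, 7, 0, 6, 5, 3)
  "67060930" → prefix "6706" already present; 4 new (0, 9, 3, 0)
  "0700519" → prefix "0" already present; 6 new (7, 0, 0, 5, 1, 9)
  "6706479" → prefix "6706" already present; 3 new (4, 7, 9)
  "06284" → prefix "0" already present; 4 new (6, 2, 8, 4)
  "3581364913" → prefix "3581" already present; 6 new (3, 6, 4, 9, 1, 3)
  "35815" → prefix "3581" already present; 1 new (5)
  "35815195" → prefix "35815" already present; 3 new (1, 9, 5)
  "670640562" → prefix "67064" already present; 4 new (0, 5, 6, 2)
  "67065131001" → prefix "67065" already present; 6 new (1, 3, 1, 0, 0, 1)
Total nodes = 8 + 8 + 3 + 6 + 4 + 6 + 3 + 4 + 6 + 1 + 3 + 4 + 6 = 62

62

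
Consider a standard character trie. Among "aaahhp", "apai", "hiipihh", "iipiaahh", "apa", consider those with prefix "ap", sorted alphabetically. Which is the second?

apai

Words with prefix "ap", in lexicographic order: "apa", "apai"
The 2nd is apai.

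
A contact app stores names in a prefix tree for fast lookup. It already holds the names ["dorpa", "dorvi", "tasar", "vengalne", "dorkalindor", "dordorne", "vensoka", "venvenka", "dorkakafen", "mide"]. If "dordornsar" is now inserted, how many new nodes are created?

3

Walking "dordornsar" from the root, the first 7 characters ("dordorn") follow existing edges; "s" is the first miss.
So 10 − 7 = 3 new nodes.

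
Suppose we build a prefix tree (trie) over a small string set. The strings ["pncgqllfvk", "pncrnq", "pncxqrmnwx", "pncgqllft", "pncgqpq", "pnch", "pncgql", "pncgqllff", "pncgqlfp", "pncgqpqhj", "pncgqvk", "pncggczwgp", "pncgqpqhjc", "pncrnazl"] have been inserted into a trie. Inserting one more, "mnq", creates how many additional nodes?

Nothing in the trie begins with "m"; the whole of "mnq" is new.
3 − 0 = 3 new nodes.

3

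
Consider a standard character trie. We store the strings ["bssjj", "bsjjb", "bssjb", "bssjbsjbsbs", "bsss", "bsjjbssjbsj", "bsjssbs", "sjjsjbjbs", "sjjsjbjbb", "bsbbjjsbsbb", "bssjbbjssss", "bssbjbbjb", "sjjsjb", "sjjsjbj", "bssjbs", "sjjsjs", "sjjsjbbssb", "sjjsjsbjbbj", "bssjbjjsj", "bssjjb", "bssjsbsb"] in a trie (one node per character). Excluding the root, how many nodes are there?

Insert word by word; a character creates a node only if that edge doesn't already exist:
  "bssjj" → 5 new (b, s, s, j, j)
  "bsjjb" → prefix "bs" already present; 3 new (j, j, b)
  "bssjb" → prefix "bssj" already present; 1 new (b)
  "bssjbsjbsbs" → prefix "bssjb" already present; 6 new (s, j, b, s, b, s)
  "bsss" → prefix "bss" already present; 1 new (s)
  "bsjjbssjbsj" → prefix "bsjjb" already present; 6 new (s, s, j, b, s, j)
  "bsjssbs" → prefix "bsj" already present; 4 new (s, s, b, s)
  "sjjsjbjbs" → 9 new (s, j, j, s, j, b, j, b, s)
  "sjjsjbjbb" → prefix "sjjsjbjb" already present; 1 new (b)
  "bsbbjjsbsbb" → prefix "bs" already present; 9 new (b, b, j, j, s, b, s, b, b)
  "bssjbbjssss" → prefix "bssjb" already present; 6 new (b, j, s, s, s, s)
  "bssbjbbjb" → prefix "bss" already present; 6 new (b, j, b, b, j, b)
  "sjjsjb" → prefix "sjjsjb" already present; 0 new (none)
  "sjjsjbj" → prefix "sjjsjbj" already present; 0 new (none)
  "bssjbs" → prefix "bssjbs" already present; 0 new (none)
  "sjjsjs" → prefix "sjjsj" already present; 1 new (s)
  "sjjsjbbssb" → prefix "sjjsjb" already present; 4 new (b, s, s, b)
  "sjjsjsbjbbj" → prefix "sjjsjs" already present; 5 new (b, j, b, b, j)
  "bssjbjjsj" → prefix "bssjb" already present; 4 new (j, j, s, j)
  "bssjjb" → prefix "bssjj" already present; 1 new (b)
  "bssjsbsb" → prefix "bssj" already present; 4 new (s, b, s, b)
Total nodes = 5 + 3 + 1 + 6 + 1 + 6 + 4 + 9 + 1 + 9 + 6 + 6 + 0 + 0 + 0 + 1 + 4 + 5 + 4 + 1 + 4 = 76

76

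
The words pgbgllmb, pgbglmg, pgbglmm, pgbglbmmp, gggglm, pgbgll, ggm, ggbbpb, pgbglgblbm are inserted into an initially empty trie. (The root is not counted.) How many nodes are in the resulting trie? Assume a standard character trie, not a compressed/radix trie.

31

Trie structure (* marks end of a word):
(root)
├─ g
│  └─ g
│     ├─ b
│     │  └─ b
│     │     └─ p
│     │        └─ b *
│     ├─ g
│     │  └─ g
│     │     └─ l
│     │        └─ m *
│     └─ m *
└─ p
   └─ g
      └─ b
         └─ g
            └─ l
               ├─ b
               │  └─ m
               │     └─ m
               │        └─ p *
               ├─ g
               │  └─ b
               │     └─ l
               │        └─ b
               │           └─ m *
               ├─ l *
               │  └─ m
               │     └─ b *
               └─ m
                  ├─ g *
                  └─ m *
Counting every labelled node above: 31.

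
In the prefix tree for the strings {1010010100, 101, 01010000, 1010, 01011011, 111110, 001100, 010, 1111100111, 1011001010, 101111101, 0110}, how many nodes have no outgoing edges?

8

A leaf is a node with no children — equivalently, the end of a word that is not a proper prefix of any other stored word.
Those words: "001100", "01010000", "01011011", "0110", "1010010100", "1011001010", "101111101", "1111100111"
Leaf count: 8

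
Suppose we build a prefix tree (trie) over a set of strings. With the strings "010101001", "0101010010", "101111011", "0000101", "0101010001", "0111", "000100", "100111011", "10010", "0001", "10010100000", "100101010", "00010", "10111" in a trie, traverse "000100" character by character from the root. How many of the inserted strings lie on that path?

Walk "000100" from the root; an end-of-word marker is hit whenever a stored word is a prefix of "000100".
Prefixes of the query that are stored words: "0001", "00010", "000100"
Count: 3

3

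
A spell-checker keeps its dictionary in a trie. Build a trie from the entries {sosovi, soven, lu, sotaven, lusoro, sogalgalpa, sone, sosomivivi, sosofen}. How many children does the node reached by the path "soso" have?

Follow the path "soso" to its node, then look at its outgoing edges.
Characters that immediately follow "soso" among the stored strings: {f, m, v}.
That node has 3 child edges.

3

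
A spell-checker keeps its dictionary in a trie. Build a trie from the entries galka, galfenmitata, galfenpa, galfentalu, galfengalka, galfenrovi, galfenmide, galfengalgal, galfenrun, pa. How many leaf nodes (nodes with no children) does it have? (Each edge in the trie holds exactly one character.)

10

Leaves are exactly the stored words that no other stored word extends.
Those words: "galfengalgal", "galfengalka", "galfenmide", "galfenmitata", "galfenpa", "galfenrovi", "galfenrun", "galfentalu", "galka", "pa"
Leaf count: 10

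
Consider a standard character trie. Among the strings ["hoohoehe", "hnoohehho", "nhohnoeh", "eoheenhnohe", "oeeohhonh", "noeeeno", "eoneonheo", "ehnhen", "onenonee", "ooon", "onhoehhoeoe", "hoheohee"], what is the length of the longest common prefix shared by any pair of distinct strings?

Look for the deepest trie node that still has at least two words in its subtree.
"eoheenhnohe" and "eoneonheo" agree on "eo" (2 characters) before diverging; nothing deeper is shared.
Longest shared-prefix length: 2

2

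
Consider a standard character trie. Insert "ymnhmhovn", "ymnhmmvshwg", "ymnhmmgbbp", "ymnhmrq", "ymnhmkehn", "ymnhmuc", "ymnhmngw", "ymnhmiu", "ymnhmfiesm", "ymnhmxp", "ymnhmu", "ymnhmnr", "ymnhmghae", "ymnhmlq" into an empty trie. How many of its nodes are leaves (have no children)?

Leaves are exactly the stored words that no other stored word extends.
Those words: "ymnhmfiesm", "ymnhmghae", "ymnhmhovn", "ymnhmiu", "ymnhmkehn", "ymnhmlq", "ymnhmmgbbp", "ymnhmmvshwg", "ymnhmngw", "ymnhmnr", "ymnhmrq", "ymnhmuc", "ymnhmxp"
Leaf count: 13

13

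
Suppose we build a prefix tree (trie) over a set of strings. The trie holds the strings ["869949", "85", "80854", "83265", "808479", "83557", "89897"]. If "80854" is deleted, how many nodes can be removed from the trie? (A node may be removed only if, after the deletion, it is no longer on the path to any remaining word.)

2

After clearing the end-marker at "80854", prune upward until reaching a node still needed by another word.
The suffix "54" (2 nodes) is used only by "80854"; the node for "808" still has the child "4", so pruning stops there.
Nodes removed: 2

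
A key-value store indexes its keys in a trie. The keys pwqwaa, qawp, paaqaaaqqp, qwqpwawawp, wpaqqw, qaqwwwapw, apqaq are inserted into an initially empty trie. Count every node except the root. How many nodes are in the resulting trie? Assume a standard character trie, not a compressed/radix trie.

46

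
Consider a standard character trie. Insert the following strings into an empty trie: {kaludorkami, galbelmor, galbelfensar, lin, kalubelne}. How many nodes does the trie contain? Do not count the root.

For each word, the new-node count is its length minus the longest prefix already in the trie:
  "kaludorkami" → 11 new (k, a, l, u, d, o, r, k, a, m, i)
  "galbelmor" → 9 new (g, a, l, b, e, l, m, o, r)
  "galbelfensar" → prefix "galbel" already present; 6 new (f, e, n, s, a, r)
  "lin" → 3 new (l, i, n)
  "kalubelne" → prefix "kalu" already present; 5 new (b, e, l, n, e)
Total nodes = 11 + 9 + 6 + 3 + 5 = 34

34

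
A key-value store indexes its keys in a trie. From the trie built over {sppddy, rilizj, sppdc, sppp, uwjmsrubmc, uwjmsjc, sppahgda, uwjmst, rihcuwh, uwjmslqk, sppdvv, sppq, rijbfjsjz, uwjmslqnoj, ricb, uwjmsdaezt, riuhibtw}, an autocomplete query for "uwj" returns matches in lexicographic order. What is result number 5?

Words with prefix "uwj", in lexicographic order: "uwjmsdaezt", "uwjmsjc", "uwjmslqk", "uwjmslqnoj", "uwjmsrubmc", "uwjmst"
The 5th is uwjmsrubmc.

uwjmsrubmc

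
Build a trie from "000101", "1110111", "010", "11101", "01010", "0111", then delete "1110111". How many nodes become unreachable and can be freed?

2

After clearing the end-marker at "1110111", prune upward until reaching a node still needed by another word.
The suffix "11" (2 nodes) is used only by "1110111"; "11101" is itself a stored word, so pruning stops there.
Nodes removed: 2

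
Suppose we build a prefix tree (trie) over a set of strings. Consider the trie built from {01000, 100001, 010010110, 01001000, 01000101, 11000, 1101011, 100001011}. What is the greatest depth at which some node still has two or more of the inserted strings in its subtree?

Equivalently: take the maximum, over all pairs, of their longest common prefix length.
"01001000" and "010010110" agree on "010010" (6 characters) before diverging; nothing deeper is shared.
Longest shared-prefix length: 6

6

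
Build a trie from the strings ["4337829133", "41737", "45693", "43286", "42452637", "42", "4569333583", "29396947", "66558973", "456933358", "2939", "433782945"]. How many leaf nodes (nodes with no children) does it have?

8

A leaf is a node with no children — equivalently, the end of a word that is not a proper prefix of any other stored word.
Those words: "29396947", "41737", "42452637", "43286", "4337829133", "433782945", "4569333583", "66558973"
Leaf count: 8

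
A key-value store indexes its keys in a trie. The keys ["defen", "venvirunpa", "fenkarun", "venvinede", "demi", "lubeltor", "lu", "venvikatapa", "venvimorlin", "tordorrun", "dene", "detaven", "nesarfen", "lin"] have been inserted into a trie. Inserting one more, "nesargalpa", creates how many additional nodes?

5

The longest prefix of "nesargalpa" already in the trie is "nesar" (length 5).
New nodes needed: |"nesargalpa"| − 5 = 10 − 5 = 5.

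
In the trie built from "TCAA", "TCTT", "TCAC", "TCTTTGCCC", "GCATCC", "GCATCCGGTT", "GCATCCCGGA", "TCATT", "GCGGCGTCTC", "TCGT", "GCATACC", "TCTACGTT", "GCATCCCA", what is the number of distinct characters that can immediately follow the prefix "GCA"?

1

The children of the "GCA" node are the distinct next characters among strings starting with "GCA".
Distinct next characters after "GCA": T.
That node has 1 child edge.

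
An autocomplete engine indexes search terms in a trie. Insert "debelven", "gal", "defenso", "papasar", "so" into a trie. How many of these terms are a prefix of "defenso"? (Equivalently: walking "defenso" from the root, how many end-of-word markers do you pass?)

1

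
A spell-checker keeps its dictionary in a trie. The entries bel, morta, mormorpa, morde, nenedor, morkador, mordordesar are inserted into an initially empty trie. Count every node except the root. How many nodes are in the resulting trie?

34

Trie structure (* marks end of a word):
(root)
├─ b
│  └─ e
│     └─ l *
├─ m
│  └─ o
│     └─ r
│        ├─ d
│        │  ├─ e *
│        │  └─ o
│        │     └─ r
│        │        └─ d
│        │           └─ e
│        │              └─ s
│        │                 └─ a
│        │                    └─ r *
│        ├─ k
│        │  └─ a
│        │     └─ d
│        │        └─ o
│        │           └─ r *
│        ├─ m
│        │  └─ o
│        │     └─ r
│        │        └─ p
│        │           └─ a *
│        └─ t
│           └─ a *
└─ n
   └─ e
      └─ n
         └─ e
            └─ d
               └─ o
                  └─ r *
Counting every labelled node above: 34.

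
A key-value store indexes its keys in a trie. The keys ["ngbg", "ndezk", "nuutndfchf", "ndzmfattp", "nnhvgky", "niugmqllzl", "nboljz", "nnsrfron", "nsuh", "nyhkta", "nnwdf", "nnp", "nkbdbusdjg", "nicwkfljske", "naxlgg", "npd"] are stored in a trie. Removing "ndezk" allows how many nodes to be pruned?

A node on "ndezk"'s path can go only if nothing else ends at it or branches off below it.
The suffix "ezk" (3 nodes) is used only by "ndezk"; the node for "nd" still has the child "z", so pruning stops there.
Nodes removed: 3

3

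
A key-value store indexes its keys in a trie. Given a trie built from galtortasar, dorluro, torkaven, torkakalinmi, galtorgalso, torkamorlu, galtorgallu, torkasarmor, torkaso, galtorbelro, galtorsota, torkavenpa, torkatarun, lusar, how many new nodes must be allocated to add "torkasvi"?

2

The longest prefix of "torkasvi" already in the trie is "torkas" (length 6).
New nodes needed: |"torkasvi"| − 6 = 8 − 6 = 2.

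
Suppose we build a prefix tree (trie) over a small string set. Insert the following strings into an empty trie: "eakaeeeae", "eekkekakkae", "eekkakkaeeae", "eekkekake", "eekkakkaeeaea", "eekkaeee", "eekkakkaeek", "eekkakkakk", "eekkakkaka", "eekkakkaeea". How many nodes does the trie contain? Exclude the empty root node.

36

Trie structure (* marks end of a word):
(root)
└─ e
   ├─ a
   │  └─ k
   │     └─ a
   │        └─ e
   │           └─ e
   │              └─ e
   │                 └─ a
   │                    └─ e *
   └─ e
      └─ k
         └─ k
            ├─ a
            │  ├─ e
            │  │  └─ e
            │  │     └─ e *
            │  └─ k
            │     └─ k
            │        └─ a
            │           ├─ e
            │           │  └─ e
            │           │     ├─ a *
            │           │     │  └─ e *
            │           │     │     └─ a *
            │           │     └─ k *
            │           └─ k
            │              ├─ a *
            │              └─ k *
            └─ e
               └─ k
                  └─ a
                     └─ k
                        ├─ e *
                        └─ k
                           └─ a
                              └─ e *
Counting every labelled node above: 36.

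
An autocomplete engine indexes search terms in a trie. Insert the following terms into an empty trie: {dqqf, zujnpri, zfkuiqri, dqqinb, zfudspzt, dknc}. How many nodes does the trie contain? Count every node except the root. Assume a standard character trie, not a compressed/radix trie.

30

Trace insertions, counting only characters that open a new branch:
  "dqqf" → 4 new (d, q, q, f)
  "zujnpri" → 7 new (z, u, j, n, p, r, i)
  "zfkuiqri" → prefix "z" already present; 7 new (f, k, u, i, q, r, i)
  "dqqinb" → prefix "dqq" already present; 3 new (i, n, b)
  "zfudspzt" → prefix "zf" already present; 6 new (u, d, s, p, z, t)
  "dknc" → prefix "d" already present; 3 new (k, n, c)
Total nodes = 4 + 7 + 7 + 3 + 6 + 3 = 30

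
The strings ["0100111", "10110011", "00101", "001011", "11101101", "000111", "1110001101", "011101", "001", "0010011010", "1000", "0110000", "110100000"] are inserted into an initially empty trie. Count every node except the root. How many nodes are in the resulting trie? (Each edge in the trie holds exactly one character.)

Trace insertions, counting only characters that open a new branch:
  "0100111" → 7 new (0, 1, 0, 0, 1, 1, 1)
  "10110011" → 8 new (1, 0, 1, 1, 0, 0, 1, 1)
  "00101" → prefix "0" already present; 4 new (0, 1, 0, 1)
  "001011" → prefix "00101" already present; 1 new (1)
  "11101101" → prefix "1" already present; 7 new (1, 1, 0, 1, 1, 0, 1)
  "000111" → prefix "00" already present; 4 new (0, 1, 1, 1)
  "1110001101" → prefix "1110" already present; 6 new (0, 0, 1, 1, 0, 1)
  "011101" → prefix "01" already present; 4 new (1, 1, 0, 1)
  "001" → prefix "001" already present; 0 new (none)
  "0010011010" → prefix "0010" already present; 6 new (0, 1, 1, 0, 1, 0)
  "1000" → prefix "10" already present; 2 new (0, 0)
  "0110000" → prefix "011" already present; 4 new (0, 0, 0, 0)
  "110100000" → prefix "11" already present; 7 new (0, 1, 0, 0, 0, 0, 0)
Total nodes = 7 + 8 + 4 + 1 + 7 + 4 + 6 + 4 + 0 + 6 + 2 + 4 + 7 = 60

60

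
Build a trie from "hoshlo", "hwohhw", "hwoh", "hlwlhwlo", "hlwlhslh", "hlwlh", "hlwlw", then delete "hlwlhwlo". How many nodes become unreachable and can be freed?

3

After clearing the end-marker at "hlwlhwlo", prune upward until reaching a node still needed by another word.
The suffix "wlo" (3 nodes) is used only by "hlwlhwlo"; the node for "hlwlh" still has the child "s", so pruning stops there.
Nodes removed: 3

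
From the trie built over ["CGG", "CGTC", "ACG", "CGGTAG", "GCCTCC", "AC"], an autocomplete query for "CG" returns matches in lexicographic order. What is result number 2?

DFS of the "CG" subtree visits, in order: "CGG", "CGGTAG", "CGTC"
The 2nd is CGGTAG.

CGGTAG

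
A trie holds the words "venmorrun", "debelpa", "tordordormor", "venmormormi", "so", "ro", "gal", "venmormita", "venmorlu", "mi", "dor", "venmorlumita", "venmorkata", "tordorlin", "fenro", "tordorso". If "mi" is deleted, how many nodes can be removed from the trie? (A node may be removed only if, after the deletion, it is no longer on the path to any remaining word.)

2

Walk "mi" from the leaf back toward the root, removing each node that no remaining word uses.
No other word shares any prefix with "mi", so all 2 of its nodes go.
Nodes removed: 2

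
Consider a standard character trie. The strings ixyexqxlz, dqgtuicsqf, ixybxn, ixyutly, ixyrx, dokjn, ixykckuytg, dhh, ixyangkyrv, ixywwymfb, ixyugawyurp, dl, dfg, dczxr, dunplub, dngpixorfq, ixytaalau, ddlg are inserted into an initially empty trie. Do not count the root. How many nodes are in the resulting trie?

92

Insert word by word; a character creates a node only if that edge doesn't already exist:
  "ixyexqxlz" → 9 new (i, x, y, e, x, q, x, l, z)
  "dqgtuicsqf" → 10 new (d, q, g, t, u, i, c, s, q, f)
  "ixybxn" → prefix "ixy" already present; 3 new (b, x, n)
  "ixyutly" → prefix "ixy" already present; 4 new (u, t, l, y)
  "ixyrx" → prefix "ixy" already present; 2 new (r, x)
  "dokjn" → prefix "d" already present; 4 new (o, k, j, n)
  "ixykckuytg" → prefix "ixy" already present; 7 new (k, c, k, u, y, t, g)
  "dhh" → prefix "d" already present; 2 new (h, h)
  "ixyangkyrv" → prefix "ixy" already present; 7 new (a, n, g, k, y, r, v)
  "ixywwymfb" → prefix "ixy" already present; 6 new (w, w, y, m, f, b)
  "ixyugawyurp" → prefix "ixyu" already present; 7 new (g, a, w, y, u, r, p)
  "dl" → prefix "d" already present; 1 new (l)
  "dfg" → prefix "d" already present; 2 new (f, g)
  "dczxr" → prefix "d" already present; 4 new (c, z, x, r)
  "dunplub" → prefix "d" already present; 6 new (u, n, p, l, u, b)
  "dngpixorfq" → prefix "d" already present; 9 new (n, g, p, i, x, o, r, f, q)
  "ixytaalau" → prefix "ixy" already present; 6 new (t, a, a, l, a, u)
  "ddlg" → prefix "d" already present; 3 new (d, l, g)
Total nodes = 9 + 10 + 3 + 4 + 2 + 4 + 7 + 2 + 7 + 6 + 7 + 1 + 2 + 4 + 6 + 9 + 6 + 3 = 92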